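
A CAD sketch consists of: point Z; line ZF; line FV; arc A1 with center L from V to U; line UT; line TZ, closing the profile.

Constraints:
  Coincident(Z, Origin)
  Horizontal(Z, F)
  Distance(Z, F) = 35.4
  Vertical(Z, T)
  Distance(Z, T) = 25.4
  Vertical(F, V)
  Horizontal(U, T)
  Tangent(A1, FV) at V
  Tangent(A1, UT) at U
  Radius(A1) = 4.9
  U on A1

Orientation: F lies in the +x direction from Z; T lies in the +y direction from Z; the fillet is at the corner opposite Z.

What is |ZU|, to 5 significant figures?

39.691

The virtual corner opposite Z is at (35.400, 25.400). The tangent condition forces LV to be normal to FV and since A1 is tangent to UT there, LU ⟂ UT, with radius 4.9, so the center L sits 4.9 in from both sides at L = (30.500, 20.500). That places the tangent points at V = (35.400, 20.500) on FV and U = (30.500, 25.400) on UT. Then |ZU| = |U − Z| = 39.691.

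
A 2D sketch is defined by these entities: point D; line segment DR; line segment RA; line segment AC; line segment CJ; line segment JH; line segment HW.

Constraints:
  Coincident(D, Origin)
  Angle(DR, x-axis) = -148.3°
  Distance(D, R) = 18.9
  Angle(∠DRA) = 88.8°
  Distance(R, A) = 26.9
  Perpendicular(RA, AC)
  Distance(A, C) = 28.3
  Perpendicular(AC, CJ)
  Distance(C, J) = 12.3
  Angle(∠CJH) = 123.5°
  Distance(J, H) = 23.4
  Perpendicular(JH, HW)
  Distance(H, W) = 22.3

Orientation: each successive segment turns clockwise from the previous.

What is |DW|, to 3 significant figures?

30.0

D is at the origin; DR runs at -148.3° with length 18.9, so R = (-16.1, -9.93). ∠DRA = 88.8° gives RA at 120° from the x-axis; with |RA| = 26.9, A = (-29.7, 13.2). The perpendicularity gives AC at right angles to RA, so AC runs at 30.5°; with |AC| = 28.3, C = (-5.35, 27.6). AC is perpendicular to CJ, so CJ runs at -59.5°; with |CJ| = 12.3, J = (0.894, 17.0). ∠CJH = 123.5° gives JH at -116° from the x-axis; with |JH| = 23.4, H = (-9.36, -4.02). JH is perpendicular to HW, so HW runs at 154°; with |HW| = 22.3, W = (-29.4, 5.76). Then |DW| = |W − D| = 30.0.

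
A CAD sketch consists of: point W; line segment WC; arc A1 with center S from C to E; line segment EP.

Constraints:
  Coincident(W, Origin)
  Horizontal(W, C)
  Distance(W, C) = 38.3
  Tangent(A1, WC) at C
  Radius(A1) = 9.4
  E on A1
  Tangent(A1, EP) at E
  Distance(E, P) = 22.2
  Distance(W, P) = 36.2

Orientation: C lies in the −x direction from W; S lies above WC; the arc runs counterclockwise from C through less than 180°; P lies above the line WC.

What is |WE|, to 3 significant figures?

30.1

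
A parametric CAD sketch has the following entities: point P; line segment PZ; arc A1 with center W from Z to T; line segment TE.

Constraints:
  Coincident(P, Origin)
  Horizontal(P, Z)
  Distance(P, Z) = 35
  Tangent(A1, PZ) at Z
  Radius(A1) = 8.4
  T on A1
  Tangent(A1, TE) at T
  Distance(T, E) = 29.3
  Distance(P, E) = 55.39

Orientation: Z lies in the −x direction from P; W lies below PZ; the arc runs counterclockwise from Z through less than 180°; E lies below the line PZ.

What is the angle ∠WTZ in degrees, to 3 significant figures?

41.6°

P is at the origin; PZ is horizontal with |PZ| = 35.0 and Z on the −x side, so Z = (-35.0, 0.00). Since A1 is tangent to PZ there, WZ ⟂ PZ, so W = Z + (0, -8.4) = (-35.0, -8.40). Since WT ⟂ TE (tangency), |WE| = √(8.4² + 29.3²) = 30.5 regardless of where T sits on A1. So E lies on both circle(P, 55.39) and circle(W, 30.5); the below-PZ intersection is E = (-39.8, -38.5). T is the foot of the tangent from E: T = (-43.3, -9.41).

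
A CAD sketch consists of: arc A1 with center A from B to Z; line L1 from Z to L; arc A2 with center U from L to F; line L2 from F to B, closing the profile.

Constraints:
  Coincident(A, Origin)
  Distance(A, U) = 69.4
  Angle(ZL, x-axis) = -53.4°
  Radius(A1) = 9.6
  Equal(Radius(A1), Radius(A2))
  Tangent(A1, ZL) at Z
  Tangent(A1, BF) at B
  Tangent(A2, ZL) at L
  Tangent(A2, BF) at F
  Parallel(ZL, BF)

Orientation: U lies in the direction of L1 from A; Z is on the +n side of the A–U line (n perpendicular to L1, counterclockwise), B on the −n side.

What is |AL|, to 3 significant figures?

70.1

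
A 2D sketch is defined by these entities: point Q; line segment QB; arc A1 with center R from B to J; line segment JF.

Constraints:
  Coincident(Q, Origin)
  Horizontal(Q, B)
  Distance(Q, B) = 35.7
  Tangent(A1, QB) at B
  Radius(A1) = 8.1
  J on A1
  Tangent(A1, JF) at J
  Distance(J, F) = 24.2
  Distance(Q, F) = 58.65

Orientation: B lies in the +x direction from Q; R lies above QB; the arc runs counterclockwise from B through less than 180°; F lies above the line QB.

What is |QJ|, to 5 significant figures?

43.668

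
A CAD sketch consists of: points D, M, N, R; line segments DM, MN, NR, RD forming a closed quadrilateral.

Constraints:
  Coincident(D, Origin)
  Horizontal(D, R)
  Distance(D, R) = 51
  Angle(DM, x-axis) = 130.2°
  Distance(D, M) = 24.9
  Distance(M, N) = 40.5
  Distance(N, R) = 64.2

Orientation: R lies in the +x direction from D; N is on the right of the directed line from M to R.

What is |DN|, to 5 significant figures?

23.098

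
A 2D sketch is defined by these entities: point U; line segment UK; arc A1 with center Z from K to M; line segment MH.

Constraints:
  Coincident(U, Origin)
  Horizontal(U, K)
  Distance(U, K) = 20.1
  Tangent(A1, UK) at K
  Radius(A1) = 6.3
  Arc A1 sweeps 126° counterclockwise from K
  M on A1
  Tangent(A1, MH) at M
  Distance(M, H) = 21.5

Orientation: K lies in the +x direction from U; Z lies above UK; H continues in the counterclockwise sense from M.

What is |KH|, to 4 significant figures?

28.42

U is at the origin; U and K share the same y with |UK| = 20.1 and K on the +x side, so K = (20.10, 0.000). Tangency of A1 to UK means the radius ZK is perpendicular to UK, so Z = K + (0, 6.3) = (20.10, 6.300). On A1, K sits at bearing -90° from Z; a 126° counterclockwise sweep puts M at bearing 36°, so M = Z + 6.3·(cos 36°, sin 36°) = (25.20, 10.00). A1 meets MH tangentially, so ZM is at right angles to MH, so MH runs along (−sin 36°, cos 36°); with |MH| = 21.5, H = (12.56, 27.40). Then |KH| = |H − K| = 28.42.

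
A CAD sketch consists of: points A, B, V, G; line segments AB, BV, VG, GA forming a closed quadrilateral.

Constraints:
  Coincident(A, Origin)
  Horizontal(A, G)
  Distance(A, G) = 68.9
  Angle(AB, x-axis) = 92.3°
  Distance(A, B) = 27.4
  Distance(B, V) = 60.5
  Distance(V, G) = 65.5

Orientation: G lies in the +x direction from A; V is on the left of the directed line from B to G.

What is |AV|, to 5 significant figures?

78.797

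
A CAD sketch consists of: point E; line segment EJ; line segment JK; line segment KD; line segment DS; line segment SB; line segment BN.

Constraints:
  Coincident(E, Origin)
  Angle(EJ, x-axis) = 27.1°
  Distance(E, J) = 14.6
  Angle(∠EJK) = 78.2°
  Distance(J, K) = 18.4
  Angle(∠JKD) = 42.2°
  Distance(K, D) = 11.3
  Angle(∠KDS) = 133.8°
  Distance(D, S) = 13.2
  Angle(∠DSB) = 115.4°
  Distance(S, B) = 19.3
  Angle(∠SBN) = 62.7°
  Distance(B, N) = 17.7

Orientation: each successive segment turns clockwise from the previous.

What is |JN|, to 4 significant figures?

12.04

E is at the origin; EJ runs at 27.1° with length 14.6, so J = (13.00, 6.651). ∠EJK = 78.2° gives JK at -74.70° from the x-axis; with |JK| = 18.4, K = (17.85, -11.10). ∠JKD = 42.2° gives KD at 147.5° from the x-axis; with |KD| = 11.3, D = (8.322, -5.025). ∠KDS = 133.8° gives DS at 101.3° from the x-axis; with |DS| = 13.2, S = (5.736, 7.919). ∠DSB = 115.4° gives SB at 36.70° from the x-axis; with |SB| = 19.3, B = (21.21, 19.45). ∠SBN = 62.7° gives BN at -80.60° from the x-axis; with |BN| = 17.7, N = (24.10, 1.991). Then |JN| = |N − J| = 12.04.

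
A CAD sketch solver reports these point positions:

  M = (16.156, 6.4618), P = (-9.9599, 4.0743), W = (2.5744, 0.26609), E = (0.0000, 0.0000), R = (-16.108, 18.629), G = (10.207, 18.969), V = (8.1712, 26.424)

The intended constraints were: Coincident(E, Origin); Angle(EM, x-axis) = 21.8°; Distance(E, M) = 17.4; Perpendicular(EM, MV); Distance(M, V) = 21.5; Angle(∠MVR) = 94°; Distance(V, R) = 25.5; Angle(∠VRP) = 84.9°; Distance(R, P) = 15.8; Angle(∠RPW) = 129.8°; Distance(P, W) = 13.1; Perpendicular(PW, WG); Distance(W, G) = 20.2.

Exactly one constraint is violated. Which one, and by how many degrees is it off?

Perpendicular(PW, WG) — off by 5.30°.

E = (0.00, 0.00) ✓; EM at 21.80° ✓; |EM| = 17.40 ✓; ∠(EM, MV) = 90.00° ✓; |MV| = 21.50 ✓; ∠MVR = 94.00° ✓; |VR| = 25.50 ✓; ∠VRP = 84.90° ✓; |RP| = 15.80 ✓; ∠RPW = 129.8° ✓; |PW| = 13.10 ✓; ∠(PW, WG) = 84.70° ✗; |WG| = 20.20 ✓.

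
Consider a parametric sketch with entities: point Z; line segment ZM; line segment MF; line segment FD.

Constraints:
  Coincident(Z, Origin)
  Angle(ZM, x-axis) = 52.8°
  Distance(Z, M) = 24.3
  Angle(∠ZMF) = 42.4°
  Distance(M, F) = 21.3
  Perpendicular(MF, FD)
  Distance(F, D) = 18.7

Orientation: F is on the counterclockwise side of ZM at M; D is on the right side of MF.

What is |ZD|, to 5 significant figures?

35.246

Z is at the origin; ZM runs at 52.8° with length 24.3, so M = 24.3·(cos 52.8°, sin 52.8°) = (14.692, 19.356). ∠ZMF = 42.4°, so MF runs at 52.8° + (180° − 42.4°) = 190.40° from the x-axis; with |MF| = 21.3, F = M + 21.3·(cos 190.40°, sin 190.40°) = (-6.2583, 15.511). MF is perpendicular to FD; with |FD| = 18.7 on the right of MF, D = F + 18.7·(-0.18052, 0.98357) = (-9.6340, 33.903). Then |ZD| = |D − Z| = 35.246.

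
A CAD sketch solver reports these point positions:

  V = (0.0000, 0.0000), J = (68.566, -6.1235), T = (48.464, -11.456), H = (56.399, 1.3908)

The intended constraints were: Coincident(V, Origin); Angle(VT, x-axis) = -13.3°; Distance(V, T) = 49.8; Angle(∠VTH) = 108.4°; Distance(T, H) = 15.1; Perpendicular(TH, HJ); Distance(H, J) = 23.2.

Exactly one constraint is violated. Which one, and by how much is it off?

Distance(H, J) = 23.2 — off by 8.90.

V = (0.00, 0.00) ✓; VT at -13.30° ✓; |VT| = 49.80 ✓; ∠VTH = 108.4° ✓; |TH| = 15.10 ✓; ∠(TH, HJ) = 90.00° ✓; |HJ| = 14.30 ✗.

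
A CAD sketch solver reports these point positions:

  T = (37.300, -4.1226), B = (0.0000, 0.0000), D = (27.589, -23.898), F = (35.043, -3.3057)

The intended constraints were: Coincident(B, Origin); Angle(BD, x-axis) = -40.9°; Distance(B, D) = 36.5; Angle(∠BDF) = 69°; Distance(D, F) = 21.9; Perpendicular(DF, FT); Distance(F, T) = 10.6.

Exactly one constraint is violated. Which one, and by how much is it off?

Distance(F, T) = 10.6 — off by 8.20.

B = (0.00, 0.00) ✓; BD at -40.90° ✓; |BD| = 36.50 ✓; ∠BDF = 69.00° ✓; |DF| = 21.90 ✓; ∠(DF, FT) = 90.00° ✓; |FT| = 2.400 ✗.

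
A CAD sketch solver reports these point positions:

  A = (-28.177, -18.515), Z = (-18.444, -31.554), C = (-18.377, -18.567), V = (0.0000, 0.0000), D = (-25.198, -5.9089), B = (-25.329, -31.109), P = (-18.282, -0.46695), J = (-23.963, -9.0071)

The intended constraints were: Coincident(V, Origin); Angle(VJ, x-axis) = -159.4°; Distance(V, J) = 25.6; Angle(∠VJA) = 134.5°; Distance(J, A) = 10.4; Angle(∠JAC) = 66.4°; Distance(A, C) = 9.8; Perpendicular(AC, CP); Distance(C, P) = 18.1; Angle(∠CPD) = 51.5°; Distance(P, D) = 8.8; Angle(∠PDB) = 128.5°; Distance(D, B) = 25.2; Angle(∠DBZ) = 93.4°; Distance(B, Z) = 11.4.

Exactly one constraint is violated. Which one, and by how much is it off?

Distance(B, Z) = 11.4 — off by 4.50.

V = (0.00, 0.00) ✓; VJ at -159.4° ✓; |VJ| = 25.60 ✓; ∠VJA = 134.5° ✓; |JA| = 10.40 ✓; ∠JAC = 66.40° ✓; |AC| = 9.800 ✓; ∠(AC, CP) = 90.00° ✓; |CP| = 18.10 ✓; ∠CPD = 51.50° ✓; |PD| = 8.800 ✓; ∠PDB = 128.5° ✓; |DB| = 25.20 ✓; ∠DBZ = 93.40° ✓; |BZ| = 6.899 ✗.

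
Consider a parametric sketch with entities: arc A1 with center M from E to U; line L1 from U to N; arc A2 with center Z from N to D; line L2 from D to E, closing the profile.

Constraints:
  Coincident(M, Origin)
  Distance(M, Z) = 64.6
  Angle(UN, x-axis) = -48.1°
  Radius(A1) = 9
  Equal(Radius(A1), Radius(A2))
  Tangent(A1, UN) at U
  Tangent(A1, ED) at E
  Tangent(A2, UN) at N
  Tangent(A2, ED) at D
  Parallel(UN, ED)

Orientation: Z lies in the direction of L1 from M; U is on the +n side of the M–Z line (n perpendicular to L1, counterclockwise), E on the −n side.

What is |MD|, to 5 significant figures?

65.224

The slot axis is L1's direction at -48.1°, so u = (cos -48.1°, sin -48.1°) = (0.66783, -0.74431) and n = (−sin -48.1°, cos -48.1°) = (0.74431, 0.66783). M is at the origin and Z lies 64.6 along u from M, so Z = 64.6·u = (43.142, -48.083). Tangency of A1 to both parallel lines with radius 9.0 puts U and E at M ± 9.0·n: U = (6.6988, 6.0105), E = (-6.6988, -6.0105). Equal radii place N and D the same way about Z: N = Z + 9.0·n = (49.841, -42.072), D = Z − 9.0·n = (36.443, -54.093). Then |MD| = |D − M| = 65.224.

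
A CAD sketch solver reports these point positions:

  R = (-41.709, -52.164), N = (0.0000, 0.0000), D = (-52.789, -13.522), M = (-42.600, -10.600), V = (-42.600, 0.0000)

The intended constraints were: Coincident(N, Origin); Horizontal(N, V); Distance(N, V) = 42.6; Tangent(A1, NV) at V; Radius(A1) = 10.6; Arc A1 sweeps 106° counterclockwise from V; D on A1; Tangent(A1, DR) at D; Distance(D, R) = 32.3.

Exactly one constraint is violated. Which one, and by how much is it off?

Distance(D, R) = 32.3 — off by 7.90.

N = (0.00, 0.00) ✓; N.y = 0.00, V.y = 0.00 ✓; |NV| = 42.60 ✓; ∠(MV, VN) = 90.00° ✓; |MV| = 10.60 ✓; bearing(M→D) − bearing(M→V) = 106.0° ✓; |MD| = 10.60 ✓; ∠(MD, DR) = 90.00° ✓; |DR| = 40.20 ✗.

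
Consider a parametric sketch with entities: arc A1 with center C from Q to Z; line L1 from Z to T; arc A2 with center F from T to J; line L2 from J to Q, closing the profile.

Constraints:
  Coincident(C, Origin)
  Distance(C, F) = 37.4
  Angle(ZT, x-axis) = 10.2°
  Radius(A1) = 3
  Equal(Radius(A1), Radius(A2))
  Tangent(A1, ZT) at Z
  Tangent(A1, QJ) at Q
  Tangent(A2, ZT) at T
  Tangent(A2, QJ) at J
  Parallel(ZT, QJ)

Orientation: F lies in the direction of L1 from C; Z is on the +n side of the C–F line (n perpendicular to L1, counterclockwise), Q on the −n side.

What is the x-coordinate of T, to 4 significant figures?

36.28

The slot axis is L1's direction at 10.2°, so u = (cos 10.2°, sin 10.2°) = (0.9842, 0.1771) and n = (−sin 10.2°, cos 10.2°) = (-0.1771, 0.9842). C is at the origin and F lies 37.4 along u from C, so F = 37.4·u = (36.81, 6.623). Tangency of A1 to both parallel lines with radius 3.0 puts Z and Q at C ± 3.0·n: Z = (-0.5313, 2.953), Q = (0.5313, -2.953). Equal radii place T and J the same way about F: T = F + 3.0·n = (36.28, 9.576), J = F − 3.0·n = (37.34, 3.670). So T.x = 36.28.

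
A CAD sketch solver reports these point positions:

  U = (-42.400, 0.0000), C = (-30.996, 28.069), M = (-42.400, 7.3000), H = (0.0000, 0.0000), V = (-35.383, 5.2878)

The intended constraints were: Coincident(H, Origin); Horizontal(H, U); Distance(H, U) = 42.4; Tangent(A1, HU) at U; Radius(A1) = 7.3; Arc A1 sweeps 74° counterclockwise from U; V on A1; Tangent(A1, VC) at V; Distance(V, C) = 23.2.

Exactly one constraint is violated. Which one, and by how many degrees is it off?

Tangent(A1, VC) at V — off by 5.10°.

H = (0.00, 0.00) ✓; H.y = 0.00, U.y = 0.00 ✓; |HU| = 42.40 ✓; ∠(MU, UH) = 90.00° ✓; |MU| = 7.300 ✓; bearing(M→V) − bearing(M→U) = 74.00° ✓; |MV| = 7.300 ✓; ∠(MV, VC) = 84.90° ✗; |VC| = 23.20 ✓.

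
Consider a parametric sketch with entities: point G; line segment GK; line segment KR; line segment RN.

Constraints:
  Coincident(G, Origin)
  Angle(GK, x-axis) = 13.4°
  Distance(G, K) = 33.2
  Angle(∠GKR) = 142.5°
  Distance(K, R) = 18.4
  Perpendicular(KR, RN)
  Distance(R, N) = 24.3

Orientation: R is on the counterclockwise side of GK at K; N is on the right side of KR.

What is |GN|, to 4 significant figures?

63.11

G is at the origin; GK runs at 13.4° with length 33.2, so K = 33.2·(cos 13.4°, sin 13.4°) = (32.30, 7.694). ∠GKR = 142.5°, so KR runs at 13.4° + (180° − 142.5°) = 50.90° from the x-axis; with |KR| = 18.4, R = K + 18.4·(cos 50.90°, sin 50.90°) = (43.90, 21.97). KR ⟂ RN; with |RN| = 24.3 on the right of KR, N = R + 24.3·(0.7760, -0.6307) = (62.76, 6.648). Then |GN| = |N − G| = 63.11.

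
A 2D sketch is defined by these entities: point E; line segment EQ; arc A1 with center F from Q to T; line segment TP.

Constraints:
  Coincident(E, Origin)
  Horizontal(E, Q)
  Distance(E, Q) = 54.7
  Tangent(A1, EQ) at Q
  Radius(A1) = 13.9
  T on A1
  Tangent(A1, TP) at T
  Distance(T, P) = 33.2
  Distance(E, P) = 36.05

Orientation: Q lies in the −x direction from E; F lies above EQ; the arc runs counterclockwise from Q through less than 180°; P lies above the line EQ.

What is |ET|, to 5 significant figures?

44.764

E is at the origin; EQ is horizontal with |EQ| = 54.7 and Q on the −x side, so Q = (-54.700, 0.0000). Since A1 is tangent to EQ there, FQ ⟂ EQ, so F = Q + (0, 13.9) = (-54.700, 13.900). Since FT ⟂ TP (tangency), |FP| = √(13.9² + 33.2²) = 35.992 regardless of where T sits on A1. So P lies on both circle(E, 36.05) and circle(F, 35.992); the above-EQ intersection is P = (-21.872, 28.657). T is the foot of the tangent from P: T = (-44.547, 4.4065).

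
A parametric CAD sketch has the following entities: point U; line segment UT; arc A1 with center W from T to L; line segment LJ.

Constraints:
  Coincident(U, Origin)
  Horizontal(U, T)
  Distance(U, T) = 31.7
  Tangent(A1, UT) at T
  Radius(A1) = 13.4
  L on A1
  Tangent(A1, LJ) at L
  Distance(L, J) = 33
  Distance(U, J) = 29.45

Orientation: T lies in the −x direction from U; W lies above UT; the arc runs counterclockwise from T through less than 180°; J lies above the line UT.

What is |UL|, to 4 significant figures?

22.09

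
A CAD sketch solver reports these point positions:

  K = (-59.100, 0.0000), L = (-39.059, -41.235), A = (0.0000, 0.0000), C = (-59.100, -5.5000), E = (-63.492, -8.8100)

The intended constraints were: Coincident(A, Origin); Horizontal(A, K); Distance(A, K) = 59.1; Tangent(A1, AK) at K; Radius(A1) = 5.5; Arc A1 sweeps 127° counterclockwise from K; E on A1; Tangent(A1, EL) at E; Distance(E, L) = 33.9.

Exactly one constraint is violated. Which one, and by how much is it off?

Distance(E, L) = 33.9 — off by 6.70.

A = (0.00, 0.00) ✓; A.y = 0.00, K.y = 0.00 ✓; |AK| = 59.10 ✓; ∠(CK, KA) = 90.00° ✓; |CK| = 5.500 ✓; bearing(C→E) − bearing(C→K) = 127.0° ✓; |CE| = 5.500 ✓; ∠(CE, EL) = 90.00° ✓; |EL| = 40.60 ✗.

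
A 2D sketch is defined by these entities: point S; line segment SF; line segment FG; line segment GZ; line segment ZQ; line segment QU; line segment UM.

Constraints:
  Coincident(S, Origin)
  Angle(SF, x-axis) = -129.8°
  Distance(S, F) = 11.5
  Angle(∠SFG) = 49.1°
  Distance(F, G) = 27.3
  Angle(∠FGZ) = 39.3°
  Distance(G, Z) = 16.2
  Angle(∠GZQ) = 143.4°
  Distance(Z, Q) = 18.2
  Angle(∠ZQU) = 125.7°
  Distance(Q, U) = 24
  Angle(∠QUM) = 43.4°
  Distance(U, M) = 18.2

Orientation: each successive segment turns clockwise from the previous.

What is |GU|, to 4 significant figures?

46.27

∠GZQ = 143.4° gives ZQ at -78.00° from the x-axis; with |ZQ| = 18.2, Q = (4.163, -10.41). ∠ZQU = 125.7° gives QU at -132.3° from the x-axis; with |QU| = 24.0, U = (-11.99, -28.16). Then |GU| = |U − G| = 46.27.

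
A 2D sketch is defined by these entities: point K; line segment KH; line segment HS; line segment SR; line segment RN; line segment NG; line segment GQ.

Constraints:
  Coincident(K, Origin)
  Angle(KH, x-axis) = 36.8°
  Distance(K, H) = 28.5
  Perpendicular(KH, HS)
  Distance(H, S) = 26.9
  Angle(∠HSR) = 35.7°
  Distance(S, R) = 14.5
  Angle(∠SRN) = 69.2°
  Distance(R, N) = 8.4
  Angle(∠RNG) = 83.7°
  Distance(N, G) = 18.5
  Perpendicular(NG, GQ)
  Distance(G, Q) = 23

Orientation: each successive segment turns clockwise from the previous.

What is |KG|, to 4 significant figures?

43.97

K is at the origin; KH runs at 36.8° with length 28.5, so H = (22.82, 17.07). The perpendicularity gives HS at right angles to KH, so HS runs at -53.20°; with |HS| = 26.9, S = (38.93, -4.468). ∠HSR = 35.7° gives SR at 162.5° from the x-axis; with |SR| = 14.5, R = (25.11, -0.1073). ∠SRN = 69.2° gives RN at 51.70° from the x-axis; with |RN| = 8.4, N = (30.31, 6.485). ∠RNG = 83.7° gives NG at -44.60° from the x-axis; with |NG| = 18.5, G = (43.48, -6.505). Then |KG| = |G − K| = 43.97.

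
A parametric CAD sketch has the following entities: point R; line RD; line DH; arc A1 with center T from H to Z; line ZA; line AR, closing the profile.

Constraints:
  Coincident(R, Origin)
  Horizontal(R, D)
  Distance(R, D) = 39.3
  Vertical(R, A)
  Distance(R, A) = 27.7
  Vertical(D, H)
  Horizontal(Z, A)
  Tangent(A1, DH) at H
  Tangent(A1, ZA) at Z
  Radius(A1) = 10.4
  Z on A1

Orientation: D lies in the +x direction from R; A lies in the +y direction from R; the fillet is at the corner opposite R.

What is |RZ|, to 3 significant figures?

40.0

The virtual corner opposite R is at (39.3, 27.7). A1 meets DH tangentially, so TH is at right angles to DH and the tangent condition forces TZ to be normal to ZA, with radius 10.4, so the center T sits 10.4 in from both sides at T = (28.9, 17.3). That places the tangent points at H = (39.3, 17.3) on DH and Z = (28.9, 27.7) on ZA. Then |RZ| = |Z − R| = 40.0.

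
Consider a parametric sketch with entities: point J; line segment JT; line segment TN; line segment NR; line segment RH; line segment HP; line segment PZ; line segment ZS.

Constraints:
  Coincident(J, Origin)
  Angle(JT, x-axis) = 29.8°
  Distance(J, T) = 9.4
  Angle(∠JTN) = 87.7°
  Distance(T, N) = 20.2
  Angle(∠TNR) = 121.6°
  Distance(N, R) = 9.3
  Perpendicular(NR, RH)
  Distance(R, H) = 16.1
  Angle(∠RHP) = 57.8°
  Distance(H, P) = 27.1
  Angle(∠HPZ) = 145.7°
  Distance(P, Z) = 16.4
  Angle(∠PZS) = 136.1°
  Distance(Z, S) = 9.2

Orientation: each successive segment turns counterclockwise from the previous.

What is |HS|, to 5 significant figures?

46.279

J is at the origin; JT runs at 29.8° with length 9.4, so T = (8.1570, 4.6716). ∠JTN = 87.7° gives TN at 122.10° from the x-axis; with |TN| = 20.2, N = (-2.5773, 21.783). ∠TNR = 121.6° gives NR at -179.50° from the x-axis; with |NR| = 9.3, R = (-11.877, 21.702). NR ⟂ RH, so RH runs at -89.500°; with |RH| = 16.1, H = (-11.736, 5.6029). ∠RHP = 57.8° gives HP at 32.700° from the x-axis; with |HP| = 27.1, P = (11.069, 20.243). ∠HPZ = 145.7° gives PZ at 67.000° from the x-axis; with |PZ| = 16.4, Z = (17.477, 35.340). ∠PZS = 136.1° gives ZS at 110.90° from the x-axis; with |ZS| = 9.2, S = (14.195, 43.934). Then |HS| = |S − H| = 46.279.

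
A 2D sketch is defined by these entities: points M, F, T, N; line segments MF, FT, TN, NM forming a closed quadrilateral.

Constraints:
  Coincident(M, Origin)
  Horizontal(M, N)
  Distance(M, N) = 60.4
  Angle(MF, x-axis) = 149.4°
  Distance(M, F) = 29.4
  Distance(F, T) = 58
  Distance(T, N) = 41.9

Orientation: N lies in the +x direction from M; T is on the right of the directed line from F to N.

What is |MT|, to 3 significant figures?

28.7

Checks: |FT| = 58.00 ✓; |TN| = 41.90 ✓.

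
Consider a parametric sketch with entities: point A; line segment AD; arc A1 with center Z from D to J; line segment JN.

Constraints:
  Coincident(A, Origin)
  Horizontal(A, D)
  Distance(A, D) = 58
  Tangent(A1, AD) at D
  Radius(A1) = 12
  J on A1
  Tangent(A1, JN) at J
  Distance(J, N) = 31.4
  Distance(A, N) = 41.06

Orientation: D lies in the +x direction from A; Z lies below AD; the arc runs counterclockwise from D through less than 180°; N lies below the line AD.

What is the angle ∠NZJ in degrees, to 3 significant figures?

69.1°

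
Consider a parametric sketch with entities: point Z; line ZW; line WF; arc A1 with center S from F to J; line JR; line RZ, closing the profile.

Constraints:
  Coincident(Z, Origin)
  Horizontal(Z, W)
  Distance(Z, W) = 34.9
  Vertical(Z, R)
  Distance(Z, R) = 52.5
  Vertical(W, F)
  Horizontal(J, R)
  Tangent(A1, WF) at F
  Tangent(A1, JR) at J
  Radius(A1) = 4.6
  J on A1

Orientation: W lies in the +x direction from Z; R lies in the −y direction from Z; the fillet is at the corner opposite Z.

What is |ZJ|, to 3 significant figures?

60.6

Z is at the origin; ZW is horizontal with |ZW| = 34.9 and W on the +x side, so W = (34.9, 0.00). Z and R share the same x with |ZR| = 52.5 and R on the −y side, so R = (0.00, -52.5). The virtual corner opposite Z is at (34.9, -52.5). Since A1 is tangent to WF there, SF ⟂ WF and since A1 is tangent to JR there, SJ ⟂ JR, with radius 4.6, so the center S sits 4.6 in from both sides at S = (30.3, -47.9). That places the tangent points at F = (34.9, -47.9) on WF and J = (30.3, -52.5) on JR. Then |ZJ| = |J − Z| = 60.6.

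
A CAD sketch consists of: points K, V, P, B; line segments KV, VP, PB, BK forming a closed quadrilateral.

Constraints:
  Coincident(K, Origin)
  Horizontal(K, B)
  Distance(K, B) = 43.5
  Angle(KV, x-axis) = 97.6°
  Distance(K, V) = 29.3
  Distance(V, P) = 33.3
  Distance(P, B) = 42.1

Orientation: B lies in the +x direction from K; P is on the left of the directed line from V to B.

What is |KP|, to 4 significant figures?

48.01

Checks: |VP| = 33.30 ✓; |PB| = 42.10 ✓.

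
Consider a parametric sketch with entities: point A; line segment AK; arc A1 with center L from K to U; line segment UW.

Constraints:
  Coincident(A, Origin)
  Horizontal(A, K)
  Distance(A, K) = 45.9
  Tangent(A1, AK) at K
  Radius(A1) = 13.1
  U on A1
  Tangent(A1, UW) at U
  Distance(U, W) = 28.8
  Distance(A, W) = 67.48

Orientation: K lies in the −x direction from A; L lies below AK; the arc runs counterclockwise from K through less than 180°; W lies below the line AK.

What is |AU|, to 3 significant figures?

60.8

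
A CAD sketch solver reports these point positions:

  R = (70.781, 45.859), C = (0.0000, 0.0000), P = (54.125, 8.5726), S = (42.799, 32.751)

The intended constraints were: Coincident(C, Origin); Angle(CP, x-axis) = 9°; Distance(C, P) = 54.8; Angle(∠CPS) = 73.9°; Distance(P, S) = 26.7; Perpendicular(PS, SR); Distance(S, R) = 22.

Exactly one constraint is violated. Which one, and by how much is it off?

Distance(S, R) = 22 — off by 8.90.

C = (0.00, 0.00) ✓; CP at 9.000° ✓; |CP| = 54.80 ✓; ∠CPS = 73.90° ✓; |PS| = 26.70 ✓; ∠(PS, SR) = 90.00° ✓; |SR| = 30.90 ✗.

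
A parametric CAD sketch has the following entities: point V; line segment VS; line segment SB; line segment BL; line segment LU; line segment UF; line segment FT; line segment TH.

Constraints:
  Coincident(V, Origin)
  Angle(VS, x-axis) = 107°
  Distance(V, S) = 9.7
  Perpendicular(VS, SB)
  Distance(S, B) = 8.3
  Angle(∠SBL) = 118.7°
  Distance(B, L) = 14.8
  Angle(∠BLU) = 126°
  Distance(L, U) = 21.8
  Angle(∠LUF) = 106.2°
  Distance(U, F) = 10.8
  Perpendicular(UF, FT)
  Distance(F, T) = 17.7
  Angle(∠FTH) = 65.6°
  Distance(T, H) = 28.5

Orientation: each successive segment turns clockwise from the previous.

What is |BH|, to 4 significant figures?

32.28

UF is perpendicular to FT, so FT runs at 97.90°; with |FT| = 17.7, T = (-0.5837, -4.158). ∠FTH = 65.6° gives TH at -16.50° from the x-axis; with |TH| = 28.5, H = (26.74, -12.25). Then |BH| = |H − B| = 32.28.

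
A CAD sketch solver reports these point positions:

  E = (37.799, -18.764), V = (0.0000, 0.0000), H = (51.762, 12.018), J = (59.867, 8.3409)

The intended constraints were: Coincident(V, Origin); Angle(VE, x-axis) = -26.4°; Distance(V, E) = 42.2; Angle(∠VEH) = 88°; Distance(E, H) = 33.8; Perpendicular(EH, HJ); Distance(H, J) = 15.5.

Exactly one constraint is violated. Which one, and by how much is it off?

Distance(H, J) = 15.5 — off by 6.60.

V = (0.00, 0.00) ✓; VE at -26.40° ✓; |VE| = 42.20 ✓; ∠VEH = 88.00° ✓; |EH| = 33.80 ✓; ∠(EH, HJ) = 90.00° ✓; |HJ| = 8.900 ✗.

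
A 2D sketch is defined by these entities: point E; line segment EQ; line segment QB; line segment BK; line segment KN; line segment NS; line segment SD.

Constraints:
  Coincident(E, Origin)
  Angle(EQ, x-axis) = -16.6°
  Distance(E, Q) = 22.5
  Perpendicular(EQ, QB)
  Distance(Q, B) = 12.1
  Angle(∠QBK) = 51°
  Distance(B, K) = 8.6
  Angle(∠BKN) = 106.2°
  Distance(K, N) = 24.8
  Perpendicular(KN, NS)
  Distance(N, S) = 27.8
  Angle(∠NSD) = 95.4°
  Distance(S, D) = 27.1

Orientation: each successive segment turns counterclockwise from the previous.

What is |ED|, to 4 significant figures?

47.57

E is at the origin; EQ runs at -16.6° with length 22.5, so Q = (21.56, -6.428). The perpendicularity gives QB at right angles to EQ, so QB runs at 73.40°; with |QB| = 12.1, B = (25.02, 5.168). ∠QBK = 51.0° gives BK at -157.6° from the x-axis; with |BK| = 8.6, K = (17.07, 1.891). ∠BKN = 106.2° gives KN at -83.80° from the x-axis; with |KN| = 24.8, N = (19.75, -22.76). The perpendicularity gives NS at right angles to KN, so NS runs at 6.200°; with |NS| = 27.8, S = (47.38, -19.76). ∠NSD = 95.4° gives SD at 90.80° from the x-axis; with |SD| = 27.1, D = (47.01, 7.335). Then |ED| = |D − E| = 47.57.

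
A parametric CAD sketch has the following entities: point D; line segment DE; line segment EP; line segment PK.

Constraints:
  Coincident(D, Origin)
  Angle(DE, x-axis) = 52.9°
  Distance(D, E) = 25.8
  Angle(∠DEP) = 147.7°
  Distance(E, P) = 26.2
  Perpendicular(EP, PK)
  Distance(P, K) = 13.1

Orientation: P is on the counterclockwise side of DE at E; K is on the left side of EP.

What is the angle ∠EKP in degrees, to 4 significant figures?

63.43°

D is at the origin; DE runs at 52.9° with length 25.8, so E = 25.8·(cos 52.9°, sin 52.9°) = (15.56, 20.58). ∠DEP = 147.7°, so EP runs at 52.9° + (180° − 147.7°) = 85.20° from the x-axis; with |EP| = 26.2, P = E + 26.2·(cos 85.20°, sin 85.20°) = (17.76, 46.69). EP ⟂ PK; with |PK| = 13.1 on the left of EP, K = P + 13.1·(-0.9965, 0.08368) = (4.701, 47.78). Then cos ∠EKP = KE·KP / (|KE||KP|), giving 63.43°.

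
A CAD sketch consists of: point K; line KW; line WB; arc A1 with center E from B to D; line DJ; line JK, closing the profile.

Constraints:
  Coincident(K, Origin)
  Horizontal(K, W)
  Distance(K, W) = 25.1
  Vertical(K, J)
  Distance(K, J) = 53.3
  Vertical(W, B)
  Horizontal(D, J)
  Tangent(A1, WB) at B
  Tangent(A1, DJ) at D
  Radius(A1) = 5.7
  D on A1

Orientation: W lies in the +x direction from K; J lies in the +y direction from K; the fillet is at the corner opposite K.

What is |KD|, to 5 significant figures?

56.721

K is at the origin; K and W share the same y with |KW| = 25.1 and W on the +x side, so W = (25.100, 0.0000). K and J share the same x with |KJ| = 53.3 and J on the +y side, so J = (0.0000, 53.300). The virtual corner opposite K is at (25.100, 53.300). A1 meets WB tangentially, so EB is at right angles to WB and the tangent condition forces ED to be normal to DJ, with radius 5.7, so the center E sits 5.7 in from both sides at E = (19.400, 47.600). That places the tangent points at B = (25.100, 47.600) on WB and D = (19.400, 53.300) on DJ. Then |KD| = |D − K| = 56.721.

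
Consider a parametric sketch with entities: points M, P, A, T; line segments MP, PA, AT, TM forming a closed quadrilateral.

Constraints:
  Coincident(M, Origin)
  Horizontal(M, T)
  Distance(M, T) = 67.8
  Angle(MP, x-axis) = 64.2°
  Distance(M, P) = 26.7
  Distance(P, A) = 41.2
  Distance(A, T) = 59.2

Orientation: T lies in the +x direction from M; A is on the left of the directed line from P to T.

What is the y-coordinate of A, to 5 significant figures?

52.832

M is at the origin; MT is horizontal with |MT| = 67.8 and T in +x, so T = (67.8, 0). MP runs at 64.2° with |MP| = 26.7, so P = (11.621, 24.039). A is determined by |PA| = 41.2 and |AT| = 59.2 together: it lies at the intersection of circle(P, 41.2) and circle(T, 59.2). With |PT| = 61.106, the foot of the radical line on PT is 15.766 from P and the perpendicular offset is √(41.2² − 15.766²) = 38.064. Taking the left-of-PT solution: A = (41.089, 52.832).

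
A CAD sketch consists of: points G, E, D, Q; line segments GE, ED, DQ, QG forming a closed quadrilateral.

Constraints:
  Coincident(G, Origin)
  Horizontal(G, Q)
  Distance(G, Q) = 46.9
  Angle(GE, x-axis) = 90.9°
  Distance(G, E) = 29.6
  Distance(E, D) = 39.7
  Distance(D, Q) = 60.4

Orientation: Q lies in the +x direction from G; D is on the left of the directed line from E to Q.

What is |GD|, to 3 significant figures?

63.8

Checks: |GQ| = 46.90 ✓; |GE| = 29.60 ✓; |ED| = 39.70 ✓; |DQ| = 60.40 ✓.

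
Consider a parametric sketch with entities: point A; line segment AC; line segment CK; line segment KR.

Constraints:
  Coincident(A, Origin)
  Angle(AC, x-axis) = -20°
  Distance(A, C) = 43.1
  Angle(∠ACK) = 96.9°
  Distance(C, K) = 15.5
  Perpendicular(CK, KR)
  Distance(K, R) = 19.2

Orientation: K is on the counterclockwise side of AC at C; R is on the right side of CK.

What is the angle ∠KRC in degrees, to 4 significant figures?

38.91°

A is at the origin; AC runs at -20.0° with length 43.1, so C = 43.1·(cos -20.0°, sin -20.0°) = (40.50, -14.74). ∠ACK = 96.9°, so CK runs at -20.0° + (180° − 96.9°) = 63.10° from the x-axis; with |CK| = 15.5, K = C + 15.5·(cos 63.10°, sin 63.10°) = (47.51, -0.9182). The perpendicularity gives KR at right angles to CK; with |KR| = 19.2 on the right of CK, R = K + 19.2·(0.8918, -0.4524) = (64.64, -9.605). Then cos ∠KRC = RK·RC / (|RK||RC|), giving 38.91°.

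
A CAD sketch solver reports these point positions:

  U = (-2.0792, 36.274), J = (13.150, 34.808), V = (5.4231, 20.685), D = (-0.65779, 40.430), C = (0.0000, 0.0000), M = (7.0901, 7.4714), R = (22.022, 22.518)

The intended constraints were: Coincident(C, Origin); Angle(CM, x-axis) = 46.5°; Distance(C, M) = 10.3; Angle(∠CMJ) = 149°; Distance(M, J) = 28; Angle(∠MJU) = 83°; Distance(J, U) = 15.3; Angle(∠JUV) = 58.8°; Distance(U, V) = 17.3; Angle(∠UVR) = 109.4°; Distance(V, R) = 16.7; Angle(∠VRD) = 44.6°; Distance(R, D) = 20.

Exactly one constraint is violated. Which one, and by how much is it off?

Distance(R, D) = 20 — off by 8.90.

C = (0.00, 0.00) ✓; CM at 46.50° ✓; |CM| = 10.30 ✓; ∠CMJ = 149.0° ✓; |MJ| = 28.00 ✓; ∠MJU = 83.00° ✓; |JU| = 15.30 ✓; ∠JUV = 58.80° ✓; |UV| = 17.30 ✓; ∠UVR = 109.4° ✓; |VR| = 16.70 ✓; ∠VRD = 44.60° ✓; |RD| = 28.90 ✗.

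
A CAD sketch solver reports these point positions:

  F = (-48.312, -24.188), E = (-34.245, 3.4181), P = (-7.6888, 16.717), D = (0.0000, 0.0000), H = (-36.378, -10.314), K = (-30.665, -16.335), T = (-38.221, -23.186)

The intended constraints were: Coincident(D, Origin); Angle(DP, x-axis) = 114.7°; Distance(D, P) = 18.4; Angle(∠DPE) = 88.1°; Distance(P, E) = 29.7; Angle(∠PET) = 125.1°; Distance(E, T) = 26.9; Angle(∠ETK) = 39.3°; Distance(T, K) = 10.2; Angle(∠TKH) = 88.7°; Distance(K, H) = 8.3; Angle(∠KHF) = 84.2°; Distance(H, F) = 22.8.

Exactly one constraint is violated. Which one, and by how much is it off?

Distance(H, F) = 22.8 — off by 4.50.

D = (0.00, 0.00) ✓; DP at 114.7° ✓; |DP| = 18.40 ✓; ∠DPE = 88.10° ✓; |PE| = 29.70 ✓; ∠PET = 125.1° ✓; |ET| = 26.90 ✓; ∠ETK = 39.30° ✓; |TK| = 10.20 ✓; ∠TKH = 88.70° ✓; |KH| = 8.300 ✓; ∠KHF = 84.20° ✓; |HF| = 18.30 ✗.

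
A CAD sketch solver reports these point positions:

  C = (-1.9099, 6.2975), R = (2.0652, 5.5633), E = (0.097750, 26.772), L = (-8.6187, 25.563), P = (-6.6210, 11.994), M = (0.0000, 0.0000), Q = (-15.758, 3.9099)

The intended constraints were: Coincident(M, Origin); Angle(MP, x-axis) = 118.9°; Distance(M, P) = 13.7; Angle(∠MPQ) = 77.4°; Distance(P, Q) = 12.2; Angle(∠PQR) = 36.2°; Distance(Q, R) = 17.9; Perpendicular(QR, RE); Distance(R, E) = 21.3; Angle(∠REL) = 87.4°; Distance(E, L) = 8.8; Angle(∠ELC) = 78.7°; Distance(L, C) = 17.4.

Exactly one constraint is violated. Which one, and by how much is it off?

Distance(L, C) = 17.4 — off by 3.00.

M = (0.00, 0.00) ✓; MP at 118.9° ✓; |MP| = 13.70 ✓; ∠MPQ = 77.40° ✓; |PQ| = 12.20 ✓; ∠PQR = 36.20° ✓; |QR| = 17.90 ✓; ∠(QR, RE) = 90.00° ✓; |RE| = 21.30 ✓; ∠REL = 87.40° ✓; |EL| = 8.800 ✓; ∠ELC = 78.70° ✓; |LC| = 20.40 ✗.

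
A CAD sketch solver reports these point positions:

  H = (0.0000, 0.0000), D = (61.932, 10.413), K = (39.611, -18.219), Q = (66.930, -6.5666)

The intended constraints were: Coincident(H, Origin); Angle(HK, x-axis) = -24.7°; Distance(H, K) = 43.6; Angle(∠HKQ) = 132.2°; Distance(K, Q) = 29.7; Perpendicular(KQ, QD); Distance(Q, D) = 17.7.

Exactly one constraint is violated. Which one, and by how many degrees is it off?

Perpendicular(KQ, QD) — off by 6.70°.

H = (0.00, 0.00) ✓; HK at -24.70° ✓; |HK| = 43.60 ✓; ∠HKQ = 132.2° ✓; |KQ| = 29.70 ✓; ∠(KQ, QD) = 83.30° ✗; |QD| = 17.70 ✓.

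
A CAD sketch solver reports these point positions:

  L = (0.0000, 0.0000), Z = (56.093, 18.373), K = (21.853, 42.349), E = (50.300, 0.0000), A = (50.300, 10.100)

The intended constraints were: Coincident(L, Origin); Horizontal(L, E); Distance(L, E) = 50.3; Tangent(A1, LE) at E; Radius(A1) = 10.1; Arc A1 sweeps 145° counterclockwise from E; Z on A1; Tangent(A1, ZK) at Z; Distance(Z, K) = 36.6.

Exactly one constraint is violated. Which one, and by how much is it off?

Distance(Z, K) = 36.6 — off by 5.20.

L = (0.00, 0.00) ✓; L.y = 0.00, E.y = 0.00 ✓; |LE| = 50.30 ✓; ∠(AE, EL) = 90.00° ✓; |AE| = 10.10 ✓; bearing(A→Z) − bearing(A→E) = 145.0° ✓; |AZ| = 10.10 ✓; ∠(AZ, ZK) = 90.00° ✓; |ZK| = 41.80 ✗.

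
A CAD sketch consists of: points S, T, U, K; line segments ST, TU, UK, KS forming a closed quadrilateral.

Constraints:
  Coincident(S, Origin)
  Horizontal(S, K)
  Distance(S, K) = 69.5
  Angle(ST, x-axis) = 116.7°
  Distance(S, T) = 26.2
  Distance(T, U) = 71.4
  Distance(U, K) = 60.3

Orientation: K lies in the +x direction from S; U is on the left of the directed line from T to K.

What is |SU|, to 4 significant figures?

76.79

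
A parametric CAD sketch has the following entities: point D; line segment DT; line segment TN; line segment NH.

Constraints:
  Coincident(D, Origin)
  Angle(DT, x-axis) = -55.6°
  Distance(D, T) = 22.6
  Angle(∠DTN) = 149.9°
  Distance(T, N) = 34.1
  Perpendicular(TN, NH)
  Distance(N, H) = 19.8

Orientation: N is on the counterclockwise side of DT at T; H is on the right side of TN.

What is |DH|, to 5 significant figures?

62.032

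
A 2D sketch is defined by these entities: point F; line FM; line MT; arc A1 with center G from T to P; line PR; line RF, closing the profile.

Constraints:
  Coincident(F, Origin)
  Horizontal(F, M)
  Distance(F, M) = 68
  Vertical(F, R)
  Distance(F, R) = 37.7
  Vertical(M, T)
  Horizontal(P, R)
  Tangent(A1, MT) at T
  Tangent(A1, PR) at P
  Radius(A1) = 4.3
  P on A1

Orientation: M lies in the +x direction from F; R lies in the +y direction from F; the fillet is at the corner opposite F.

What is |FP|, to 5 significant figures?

74.020

The virtual corner opposite F is at (68.000, 37.700). Tangency of A1 to MT means the radius GT is perpendicular to MT and the tangent condition forces GP to be normal to PR, with radius 4.3, so the center G sits 4.3 in from both sides at G = (63.700, 33.400). That places the tangent points at T = (68.000, 33.400) on MT and P = (63.700, 37.700) on PR. Then |FP| = |P − F| = 74.020.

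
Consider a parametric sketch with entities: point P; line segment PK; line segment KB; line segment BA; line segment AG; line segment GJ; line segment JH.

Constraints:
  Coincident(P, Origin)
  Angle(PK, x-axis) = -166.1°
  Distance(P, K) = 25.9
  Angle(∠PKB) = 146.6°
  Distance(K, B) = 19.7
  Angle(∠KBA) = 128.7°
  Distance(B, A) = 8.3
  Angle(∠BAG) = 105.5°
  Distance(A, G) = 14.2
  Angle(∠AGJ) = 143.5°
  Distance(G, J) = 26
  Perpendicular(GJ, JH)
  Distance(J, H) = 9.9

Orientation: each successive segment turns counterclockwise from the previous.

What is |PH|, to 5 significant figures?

10.658

P is at the origin; PK runs at -166.1° with length 25.9, so K = (-25.142, -6.2219). ∠PKB = 146.6° gives KB at -132.70° from the x-axis; with |KB| = 19.7, B = (-38.501, -20.700). ∠KBA = 128.7° gives BA at -81.400° from the x-axis; with |BA| = 8.3, A = (-37.260, -28.906). ∠BAG = 105.5° gives AG at -6.9000° from the x-axis; with |AG| = 14.2, G = (-23.163, -30.612). ∠AGJ = 143.5° gives GJ at 29.600° from the x-axis; with |GJ| = 26.0, J = (-0.55614, -17.770). GJ is perpendicular to JH, so JH runs at 119.60°; with |JH| = 9.9, H = (-5.4462, -9.1619). Then |PH| = |H − P| = 10.658.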